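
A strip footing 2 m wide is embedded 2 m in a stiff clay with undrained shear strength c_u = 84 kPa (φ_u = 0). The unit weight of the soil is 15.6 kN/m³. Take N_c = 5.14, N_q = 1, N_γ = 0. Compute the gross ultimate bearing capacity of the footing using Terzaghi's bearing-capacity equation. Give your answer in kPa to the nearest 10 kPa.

q_ult ≈ 460 kPa

Effective surcharge at the founding depth q = γ·D_f = 15.6 × 2 = 31.2 kPa.
q_ult = c·N_c + q·N_q
     = 84 × 5.14 + 31.2 × 1
     = 431.76 + 31.2 = 462.96 kPa.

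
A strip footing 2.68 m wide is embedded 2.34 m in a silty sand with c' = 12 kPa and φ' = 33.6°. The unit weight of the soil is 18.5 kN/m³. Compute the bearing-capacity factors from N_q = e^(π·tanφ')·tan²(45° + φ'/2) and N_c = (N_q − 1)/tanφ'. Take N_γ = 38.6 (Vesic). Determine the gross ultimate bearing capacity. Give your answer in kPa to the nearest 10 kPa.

tan33.6° = 0.6644, so N_q = e^(π×0.6644)·tan²(61.8°) = 8.063 × 3.478 = 28.04.
N_c = (28.04 − 1)/tan33.6° = 40.7.
q = γ·D_f = 18.5 × 2.34 = 43.29 kPa.
c·N_c = 12 × 40.705 = 488.46 kPa
q·N_q = 43.29 × 28.044 = 1214 kPa
0.5·γ·B·N_γ = 0.5 × 18.5 × 2.68 × 38.6 = 956.89 kPa
q_ult = 488.46 + 1214 + 956.89 = 2659.4 kPa.

q_ult ≈ 2660 kPa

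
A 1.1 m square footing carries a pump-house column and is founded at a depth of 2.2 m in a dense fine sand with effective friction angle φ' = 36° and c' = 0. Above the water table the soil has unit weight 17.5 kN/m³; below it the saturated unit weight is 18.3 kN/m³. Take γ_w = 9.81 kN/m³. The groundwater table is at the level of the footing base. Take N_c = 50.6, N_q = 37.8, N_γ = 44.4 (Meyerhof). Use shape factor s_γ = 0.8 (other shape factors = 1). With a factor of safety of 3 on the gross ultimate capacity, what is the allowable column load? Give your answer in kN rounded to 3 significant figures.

P_all ≈ 654 kN

Effective surcharge at the founding depth q = γ·D_f = 17.5 × 2.2 = 38.5 kPa.
The water table coincides with the base, so in the self-weight term γ → γ' = 8.49 kN/m³.
q_ult = q·N_q + 0.5·γ·B·N_γ·s_γ
     = 38.5 × 37.8 + 0.5 × 8.49 × 1.1 × 44.4 × 0.8
     = 1455.3 + 165.86 = 1621.2 kPa.
Gross allowable pressure q_all = 1621.2 / 3 = 540.39 kPa.
Footing area = 1.21 m², so allowable column load = 540.39 × 1.21 = 653.87 kN.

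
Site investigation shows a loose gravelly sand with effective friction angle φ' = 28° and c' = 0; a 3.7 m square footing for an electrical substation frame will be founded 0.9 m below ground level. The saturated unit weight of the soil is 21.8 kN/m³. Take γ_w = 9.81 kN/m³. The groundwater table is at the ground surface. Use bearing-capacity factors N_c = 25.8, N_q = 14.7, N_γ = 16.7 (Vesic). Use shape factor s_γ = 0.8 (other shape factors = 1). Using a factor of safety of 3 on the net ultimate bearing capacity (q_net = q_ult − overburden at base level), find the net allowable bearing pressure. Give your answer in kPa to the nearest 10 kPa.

γ' = 21.8 − 9.81 = 11.99 kN/m³ (submerged throughout). q = 11.99 × 0.9 = 10.791 kPa; the same γ' applies in the ½γBN_γ term.
q·N_q = 10.791 × 14.7 = 158.63 kPa
0.5·γ·B·N_γ·s_γ = 0.5 × 11.99 × 3.7 × 16.7 × 0.8 = 296.34 kPa
q_ult = 158.63 + 296.34 = 454.97 kPa.
q_net = 454.97 − 10.791 = 444.18 kPa.
q_all(net) = 444.18 / 3 = 148.06 kPa.

q_all(net) ≈ 150 kPa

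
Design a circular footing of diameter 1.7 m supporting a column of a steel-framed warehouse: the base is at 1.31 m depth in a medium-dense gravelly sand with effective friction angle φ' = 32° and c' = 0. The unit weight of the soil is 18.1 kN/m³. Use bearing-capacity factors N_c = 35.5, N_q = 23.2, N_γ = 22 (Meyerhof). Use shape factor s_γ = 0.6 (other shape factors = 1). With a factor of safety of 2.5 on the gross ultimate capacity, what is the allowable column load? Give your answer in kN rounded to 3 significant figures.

q = γ·D_f = 18.1 × 1.31 = 23.711 kPa.
q·N_q = 23.711 × 23.2 = 550.1 kPa
0.5·γ·B·N_γ·s_γ = 0.5 × 18.1 × 1.7 × 22 × 0.6 = 203.08 kPa
q_ult = 550.1 + 203.08 = 753.18 kPa.
Gross allowable pressure q_all = 753.18 / 2.5 = 301.27 kPa.
Footing area = 2.2698 m², so allowable column load = 301.27 × 2.2698 = 683.82 kN.

P_all ≈ 684 kN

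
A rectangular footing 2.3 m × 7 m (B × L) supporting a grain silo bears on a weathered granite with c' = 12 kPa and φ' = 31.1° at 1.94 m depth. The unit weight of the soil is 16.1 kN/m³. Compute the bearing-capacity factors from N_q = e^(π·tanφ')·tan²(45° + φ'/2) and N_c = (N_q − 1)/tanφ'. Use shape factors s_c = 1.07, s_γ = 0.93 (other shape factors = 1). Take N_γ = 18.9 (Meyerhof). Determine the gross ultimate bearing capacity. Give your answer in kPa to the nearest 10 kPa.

tan31.1° = 0.6032, so N_q = e^(π×0.6032)·tan²(60.55°) = 6.653 × 3.137 = 20.87.
N_c = (20.87 − 1)/tan31.1° = 32.94.
Effective surcharge at the founding depth q = γ·D_f = 16.1 × 1.94 = 31.234 kPa.
q_ult = c·N_c·s_c + q·N_q + 0.5·γ·B·N_γ·s_γ
     = 12 × 32.939 × 1.07 + 31.234 × 20.87 + 0.5 × 16.1 × 2.3 × 18.9 × 0.93
     = 422.94 + 651.86 + 325.44 = 1400.2 kPa.

q_ult ≈ 1400 kPa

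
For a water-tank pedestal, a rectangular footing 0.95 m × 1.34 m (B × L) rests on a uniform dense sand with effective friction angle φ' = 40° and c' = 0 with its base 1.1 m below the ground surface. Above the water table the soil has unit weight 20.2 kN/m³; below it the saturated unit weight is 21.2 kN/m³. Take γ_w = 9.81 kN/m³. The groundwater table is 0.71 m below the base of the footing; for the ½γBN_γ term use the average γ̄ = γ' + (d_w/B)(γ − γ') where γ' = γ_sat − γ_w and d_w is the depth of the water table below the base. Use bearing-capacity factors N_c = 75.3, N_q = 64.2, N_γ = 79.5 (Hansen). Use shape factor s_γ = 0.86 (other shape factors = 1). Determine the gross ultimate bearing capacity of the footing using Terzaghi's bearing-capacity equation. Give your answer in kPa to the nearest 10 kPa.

q_ult ≈ 2010 kPa

q = γ·D_f = 20.2 × 1.1 = 22.22 kPa.
γ' = 11.39 kN/m³; averaging over the depth B below the base, γ̄ = γ' + (d_w/B)(γ − γ') = 17.974 kN/m³.
q·N_q = 22.22 × 64.2 = 1426.5 kPa
0.5·γ·B·N_γ·s_γ = 0.5 × 17.974 × 0.95 × 79.5 × 0.86 = 583.73 kPa
q_ult = 1426.5 + 583.73 = 2010.3 kPa.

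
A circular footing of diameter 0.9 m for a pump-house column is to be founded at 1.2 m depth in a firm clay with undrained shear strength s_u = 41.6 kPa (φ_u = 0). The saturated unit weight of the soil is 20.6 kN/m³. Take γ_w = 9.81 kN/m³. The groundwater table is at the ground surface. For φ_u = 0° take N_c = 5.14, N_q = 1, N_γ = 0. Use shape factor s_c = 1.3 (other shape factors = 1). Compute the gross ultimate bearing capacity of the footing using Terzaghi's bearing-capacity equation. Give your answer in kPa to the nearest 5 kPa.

With the water table at the surface the whole profile is submerged: γ' = 20.6 − 9.81 = 10.79 kN/m³, so q = γ'·D_f = 12.948 kPa.
q_ult = c·N_c·s_c + q·N_q
     = 41.6 × 5.14 × 1.3 + 12.948 × 1
     = 277.97 + 12.948 = 290.92 kPa.

q_ult ≈ 290 kPa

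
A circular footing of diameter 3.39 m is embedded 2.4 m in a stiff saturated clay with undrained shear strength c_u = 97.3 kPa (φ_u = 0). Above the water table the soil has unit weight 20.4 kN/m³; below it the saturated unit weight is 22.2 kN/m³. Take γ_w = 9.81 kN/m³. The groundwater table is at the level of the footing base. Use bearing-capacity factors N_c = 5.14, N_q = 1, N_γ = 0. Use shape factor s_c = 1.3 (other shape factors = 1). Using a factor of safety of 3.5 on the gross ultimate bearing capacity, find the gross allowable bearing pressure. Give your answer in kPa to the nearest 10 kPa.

Overburden at base level: q = 20.4 × 2.4 = 48.96 kPa.
Cohesion term c·N_c·s_c = 97.3 × 5.14 × 1.3 = 650.16 kPa; surcharge term q·N_q = 48.96 × 1 = 48.96 kPa.
q_ult = 650.16 + 48.96 = 699.12 kPa.
q_all = 699.12 / 3.5 = 199.75 kPa.

q_all ≈ 200 kPa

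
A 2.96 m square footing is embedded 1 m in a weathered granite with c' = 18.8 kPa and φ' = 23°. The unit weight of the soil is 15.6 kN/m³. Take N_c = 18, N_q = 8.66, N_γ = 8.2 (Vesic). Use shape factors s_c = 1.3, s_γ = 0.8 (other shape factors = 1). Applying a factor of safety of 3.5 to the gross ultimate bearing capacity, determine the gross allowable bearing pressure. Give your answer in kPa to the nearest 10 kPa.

q = γ·D_f = 15.6 × 1 = 15.6 kPa.
c·N_c·s_c = 18.8 × 18 × 1.3 = 439.92 kPa
q·N_q = 15.6 × 8.66 = 135.1 kPa
0.5·γ·B·N_γ·s_γ = 0.5 × 15.6 × 2.96 × 8.2 × 0.8 = 151.46 kPa
q_ult = 439.92 + 135.1 + 151.46 = 726.47 kPa.
q_all = q_ult / FS = 726.47 / 3.5 = 207.56 kPa.

q_all ≈ 210 kPa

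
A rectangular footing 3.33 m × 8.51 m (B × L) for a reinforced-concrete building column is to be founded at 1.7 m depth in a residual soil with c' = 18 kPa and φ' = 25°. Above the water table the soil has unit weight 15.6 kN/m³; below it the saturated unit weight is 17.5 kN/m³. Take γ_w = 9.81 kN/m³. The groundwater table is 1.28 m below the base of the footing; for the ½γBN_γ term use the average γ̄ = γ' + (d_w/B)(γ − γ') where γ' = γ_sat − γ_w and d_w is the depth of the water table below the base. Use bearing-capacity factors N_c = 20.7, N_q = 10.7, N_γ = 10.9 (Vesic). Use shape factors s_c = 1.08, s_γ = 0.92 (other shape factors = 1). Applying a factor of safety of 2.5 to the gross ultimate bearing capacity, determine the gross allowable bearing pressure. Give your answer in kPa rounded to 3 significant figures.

q = γ·D_f = 15.6 × 1.7 = 26.52 kPa.
γ' = 7.69 kN/m³; averaging over the depth B below the base, γ̄ = γ' + (d_w/B)(γ − γ') = 10.73 kN/m³.
c·N_c·s_c = 18 × 20.7 × 1.08 = 402.41 kPa
q·N_q = 26.52 × 10.7 = 283.76 kPa
0.5·γ·B·N_γ·s_γ = 0.5 × 10.73 × 3.33 × 10.9 × 0.92 = 179.16 kPa
q_ult = 402.41 + 283.76 + 179.16 = 865.33 kPa.
q_all = q_ult / FS = 865.33 / 2.5 = 346.13 kPa.

q_all ≈ 346 kPa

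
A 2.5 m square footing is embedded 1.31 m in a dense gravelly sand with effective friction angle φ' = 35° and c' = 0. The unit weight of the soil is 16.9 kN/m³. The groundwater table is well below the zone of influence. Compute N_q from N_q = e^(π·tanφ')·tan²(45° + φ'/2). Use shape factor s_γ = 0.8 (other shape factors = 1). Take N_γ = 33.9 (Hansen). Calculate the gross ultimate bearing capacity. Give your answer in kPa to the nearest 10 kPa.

tan35° = 0.7002, so N_q = e^(π×0.7002)·tan²(62.5°) = 9.023 × 3.69 = 33.3.
q = γ·D_f = 16.9 × 1.31 = 22.139 kPa.
q·N_q = 22.139 × 33.296 = 737.14 kPa
0.5·γ·B·N_γ·s_γ = 0.5 × 16.9 × 2.5 × 33.9 × 0.8 = 572.91 kPa
q_ult = 737.14 + 572.91 = 1310.1 kPa.

q_ult ≈ 1310 kPa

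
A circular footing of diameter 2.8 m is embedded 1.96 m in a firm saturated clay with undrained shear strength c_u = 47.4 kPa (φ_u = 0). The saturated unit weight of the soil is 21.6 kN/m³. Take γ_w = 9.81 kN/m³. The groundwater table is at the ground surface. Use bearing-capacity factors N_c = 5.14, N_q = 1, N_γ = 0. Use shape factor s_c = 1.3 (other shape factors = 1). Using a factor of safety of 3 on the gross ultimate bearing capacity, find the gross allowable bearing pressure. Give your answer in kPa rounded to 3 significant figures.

q_all ≈ 113 kPa

γ' = 21.6 − 9.81 = 11.79 kN/m³ (submerged throughout). q = 11.79 × 1.96 = 23.108 kPa.
c·N_c·s_c = 47.4 × 5.14 × 1.3 = 316.73 kPa
q·N_q = 23.108 × 1 = 23.108 kPa
q_ult = 316.73 + 23.108 = 339.84 kPa.
q_all = 339.84 / 3 = 113.28 kPa.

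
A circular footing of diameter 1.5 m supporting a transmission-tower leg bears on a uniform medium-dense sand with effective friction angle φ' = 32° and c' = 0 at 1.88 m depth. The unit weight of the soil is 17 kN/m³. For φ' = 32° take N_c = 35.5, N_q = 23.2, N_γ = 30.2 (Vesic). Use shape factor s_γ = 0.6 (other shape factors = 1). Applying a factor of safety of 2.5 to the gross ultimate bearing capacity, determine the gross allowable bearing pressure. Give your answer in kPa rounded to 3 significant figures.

q_all ≈ 389 kPa

Effective surcharge at the founding depth q = γ·D_f = 17 × 1.88 = 31.96 kPa.
q_ult = q·N_q + 0.5·γ·B·N_γ·s_γ
     = 31.96 × 23.2 + 0.5 × 17 × 1.5 × 30.2 × 0.6
     = 741.47 + 231.03 = 972.5 kPa.
q_all = q_ult / FS = 972.5 / 2.5 = 389 kPa.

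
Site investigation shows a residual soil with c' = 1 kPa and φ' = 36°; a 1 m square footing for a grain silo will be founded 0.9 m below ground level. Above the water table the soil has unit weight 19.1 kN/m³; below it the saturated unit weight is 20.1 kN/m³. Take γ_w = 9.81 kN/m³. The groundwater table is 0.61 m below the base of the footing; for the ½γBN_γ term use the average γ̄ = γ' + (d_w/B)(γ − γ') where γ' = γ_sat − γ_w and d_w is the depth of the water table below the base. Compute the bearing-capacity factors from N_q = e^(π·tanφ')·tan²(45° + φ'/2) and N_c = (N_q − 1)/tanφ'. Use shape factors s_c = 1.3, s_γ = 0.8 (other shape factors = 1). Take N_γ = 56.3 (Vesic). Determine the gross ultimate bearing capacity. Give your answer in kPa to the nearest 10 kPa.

tan36° = 0.7265, so N_q = e^(π×0.7265)·tan²(63°) = 9.801 × 3.852 = 37.75.
N_c = (37.75 − 1)/tan36° = 50.59.
q = γ·D_f = 19.1 × 0.9 = 17.19 kPa.
γ' = 10.29 kN/m³; averaging over the depth B below the base, γ̄ = γ' + (d_w/B)(γ − γ') = 15.664 kN/m³.
c·N_c·s_c = 1 × 50.585 × 1.3 = 65.761 kPa
q·N_q = 17.19 × 37.752 = 648.97 kPa
0.5·γ·B·N_γ·s_γ = 0.5 × 15.664 × 1 × 56.3 × 0.8 = 352.76 kPa
q_ult = 65.761 + 648.97 + 352.76 = 1067.5 kPa.

q_ult ≈ 1070 kPa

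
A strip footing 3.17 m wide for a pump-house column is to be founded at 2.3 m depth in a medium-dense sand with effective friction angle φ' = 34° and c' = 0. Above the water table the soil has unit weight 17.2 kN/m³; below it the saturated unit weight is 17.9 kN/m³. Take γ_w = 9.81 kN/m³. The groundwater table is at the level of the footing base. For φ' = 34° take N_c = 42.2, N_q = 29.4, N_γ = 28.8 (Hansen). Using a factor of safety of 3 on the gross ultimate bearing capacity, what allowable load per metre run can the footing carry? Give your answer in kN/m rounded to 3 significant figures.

Overburden at base level: q = 17.2 × 2.3 = 39.56 kPa.
Below the base the soil is submerged, so the ½γBN_γ term uses γ' = 17.9 − 9.81 = 8.09 kN/m³.
Surcharge term q·N_q = 39.56 × 29.4 = 1163.1 kPa; self-weight term 0.5·γ·B·N_γ = 0.5 × 8.09 × 3.17 × 28.8 = 369.29 kPa.
q_ult = 1163.1 + 369.29 = 1532.4 kPa.
Gross allowable pressure q_all = 1532.4 / 3 = 510.79 kPa.
Allowable wall load = q_all × B = 510.79 × 3.17 = 1619.2 kN per metre run.

≈ 1620 kN/m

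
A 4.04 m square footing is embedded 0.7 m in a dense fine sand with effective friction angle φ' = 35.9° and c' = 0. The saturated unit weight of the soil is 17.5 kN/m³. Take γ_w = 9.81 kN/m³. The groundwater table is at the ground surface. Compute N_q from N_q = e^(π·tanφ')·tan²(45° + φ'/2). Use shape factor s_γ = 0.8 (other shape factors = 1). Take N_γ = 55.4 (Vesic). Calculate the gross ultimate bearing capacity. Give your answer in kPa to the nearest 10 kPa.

q_ult ≈ 890 kPa

tan35.9° = 0.7239, so N_q = e^(π×0.7239)·tan²(62.95°) = 9.719 × 3.835 = 37.28.
Water table at ground surface, so effective unit weight γ' = 17.5 − 9.81 = 7.69 kN/m³ is used throughout; overburden q = 7.69 × 0.7 = 5.383 kPa; the same γ' applies in the ½γBN_γ term.
Surcharge term q·N_q = 5.383 × 37.277 = 200.66 kPa; self-weight term 0.5·γ·B·N_γ·s_γ = 0.5 × 7.69 × 4.04 × 55.4 × 0.8 = 688.46 kPa.
q_ult = 200.66 + 688.46 = 889.12 kPa.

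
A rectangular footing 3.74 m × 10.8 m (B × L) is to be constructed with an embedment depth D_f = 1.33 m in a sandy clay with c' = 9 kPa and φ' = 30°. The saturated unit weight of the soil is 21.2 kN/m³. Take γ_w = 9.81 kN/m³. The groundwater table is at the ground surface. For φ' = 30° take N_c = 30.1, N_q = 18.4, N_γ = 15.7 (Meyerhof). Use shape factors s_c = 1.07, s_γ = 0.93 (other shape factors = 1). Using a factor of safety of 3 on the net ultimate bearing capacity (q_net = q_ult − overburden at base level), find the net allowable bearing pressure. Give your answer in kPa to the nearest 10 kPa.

With the water table at the surface the whole profile is submerged: γ' = 21.2 − 9.81 = 11.39 kN/m³, so q = γ'·D_f = 15.149 kPa; the same γ' applies in the ½γBN_γ term.
q_ult = c·N_c·s_c + q·N_q + 0.5·γ·B·N_γ·s_γ
     = 9 × 30.1 × 1.07 + 15.149 × 18.4 + 0.5 × 11.39 × 3.74 × 15.7 × 0.93
     = 289.86 + 278.74 + 310.99 = 879.59 kPa.
q_net = 879.59 − 15.149 = 864.44 kPa.
q_all(net) = 864.44 / 3 = 288.15 kPa.

q_all(net) ≈ 290 kPa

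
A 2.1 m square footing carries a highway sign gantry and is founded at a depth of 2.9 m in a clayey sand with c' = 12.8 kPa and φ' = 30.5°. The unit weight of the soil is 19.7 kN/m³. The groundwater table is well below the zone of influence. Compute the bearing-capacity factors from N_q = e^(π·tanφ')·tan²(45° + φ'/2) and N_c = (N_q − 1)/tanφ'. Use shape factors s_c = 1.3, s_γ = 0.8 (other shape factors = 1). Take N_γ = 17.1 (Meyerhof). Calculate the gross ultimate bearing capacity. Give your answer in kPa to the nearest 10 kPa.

q_ult ≈ 1920 kPa

tan30.5° = 0.589, so N_q = e^(π×0.589)·tan²(60.25°) = 6.363 × 3.061 = 19.48.
N_c = (19.48 − 1)/tan30.5° = 31.37.
Overburden at base level: q = 19.7 × 2.9 = 57.13 kPa.
Cohesion term c·N_c·s_c = 12.8 × 31.372 × 1.3 = 522.03 kPa; surcharge term q·N_q = 57.13 × 19.479 = 1112.9 kPa; self-weight term 0.5·γ·B·N_γ·s_γ = 0.5 × 19.7 × 2.1 × 17.1 × 0.8 = 282.97 kPa.
q_ult = 522.03 + 1112.9 + 282.97 = 1917.9 kPa.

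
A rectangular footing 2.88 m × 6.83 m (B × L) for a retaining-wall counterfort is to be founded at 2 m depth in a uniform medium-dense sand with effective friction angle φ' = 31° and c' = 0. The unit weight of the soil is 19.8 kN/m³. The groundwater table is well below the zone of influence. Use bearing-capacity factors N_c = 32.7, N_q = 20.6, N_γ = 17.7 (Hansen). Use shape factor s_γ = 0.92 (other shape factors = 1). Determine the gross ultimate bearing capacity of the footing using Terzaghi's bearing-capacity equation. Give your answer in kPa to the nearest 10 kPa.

Overburden at base level: q = 19.8 × 2 = 39.6 kPa.
Surcharge term q·N_q = 39.6 × 20.6 = 815.76 kPa; self-weight term 0.5·γ·B·N_γ·s_γ = 0.5 × 19.8 × 2.88 × 17.7 × 0.92 = 464.29 kPa.
q_ult = 815.76 + 464.29 = 1280 kPa.

q_ult ≈ 1280 kPa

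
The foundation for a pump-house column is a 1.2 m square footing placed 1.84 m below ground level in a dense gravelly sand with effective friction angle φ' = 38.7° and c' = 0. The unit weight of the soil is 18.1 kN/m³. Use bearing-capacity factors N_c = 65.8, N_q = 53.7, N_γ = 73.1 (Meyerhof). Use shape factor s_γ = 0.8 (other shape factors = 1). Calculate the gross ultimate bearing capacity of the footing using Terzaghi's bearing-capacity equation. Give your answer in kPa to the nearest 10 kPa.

q_ult ≈ 2420 kPa

Effective surcharge at the founding depth q = γ·D_f = 18.1 × 1.84 = 33.304 kPa.
q_ult = q·N_q + 0.5·γ·B·N_γ·s_γ
     = 33.304 × 53.7 + 0.5 × 18.1 × 1.2 × 73.1 × 0.8
     = 1788.4 + 635.09 = 2423.5 kPa.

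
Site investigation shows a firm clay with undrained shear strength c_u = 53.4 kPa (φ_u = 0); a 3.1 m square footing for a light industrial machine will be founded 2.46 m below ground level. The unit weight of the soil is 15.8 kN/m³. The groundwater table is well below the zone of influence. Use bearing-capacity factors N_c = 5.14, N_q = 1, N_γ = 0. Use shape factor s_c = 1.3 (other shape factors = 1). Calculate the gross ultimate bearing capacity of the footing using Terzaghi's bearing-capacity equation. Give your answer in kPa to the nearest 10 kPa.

q_ult ≈ 400 kPa

Effective surcharge at the founding depth q = γ·D_f = 15.8 × 2.46 = 38.868 kPa.
q_ult = c·N_c·s_c + q·N_q
     = 53.4 × 5.14 × 1.3 + 38.868 × 1
     = 356.82 + 38.868 = 395.69 kPa.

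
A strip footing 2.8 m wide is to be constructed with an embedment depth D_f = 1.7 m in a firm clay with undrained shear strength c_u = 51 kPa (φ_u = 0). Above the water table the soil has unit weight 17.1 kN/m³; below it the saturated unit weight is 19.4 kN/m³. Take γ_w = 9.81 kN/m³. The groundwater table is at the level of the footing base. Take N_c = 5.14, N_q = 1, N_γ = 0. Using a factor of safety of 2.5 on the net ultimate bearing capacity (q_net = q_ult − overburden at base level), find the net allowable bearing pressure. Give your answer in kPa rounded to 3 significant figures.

q = γ·D_f = 17.1 × 1.7 = 29.07 kPa.
c·N_c = 51 × 5.14 = 262.14 kPa
q·N_q = 29.07 × 1 = 29.07 kPa
q_ult = 262.14 + 29.07 = 291.21 kPa.
q_net = 291.21 − 29.07 = 262.14 kPa.
q_all(net) = 262.14 / 2.5 = 104.86 kPa.

q_all(net) ≈ 105 kPa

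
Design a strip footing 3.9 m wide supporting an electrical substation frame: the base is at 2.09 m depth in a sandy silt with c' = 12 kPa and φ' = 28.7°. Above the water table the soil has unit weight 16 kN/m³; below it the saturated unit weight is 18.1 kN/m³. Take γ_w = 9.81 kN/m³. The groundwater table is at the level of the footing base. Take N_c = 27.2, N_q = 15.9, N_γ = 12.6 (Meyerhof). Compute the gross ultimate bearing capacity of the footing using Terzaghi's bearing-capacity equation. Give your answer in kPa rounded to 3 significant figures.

q_ult ≈ 1060 kPa

Effective surcharge at the founding depth q = γ·D_f = 16 × 2.09 = 33.44 kPa.
The water table coincides with the base, so in the self-weight term γ → γ' = 8.29 kN/m³.
q_ult = c·N_c + q·N_q + 0.5·γ·B·N_γ
     = 12 × 27.2 + 33.44 × 15.9 + 0.5 × 8.29 × 3.9 × 12.6
     = 326.4 + 531.7 + 203.69 = 1061.8 kPa.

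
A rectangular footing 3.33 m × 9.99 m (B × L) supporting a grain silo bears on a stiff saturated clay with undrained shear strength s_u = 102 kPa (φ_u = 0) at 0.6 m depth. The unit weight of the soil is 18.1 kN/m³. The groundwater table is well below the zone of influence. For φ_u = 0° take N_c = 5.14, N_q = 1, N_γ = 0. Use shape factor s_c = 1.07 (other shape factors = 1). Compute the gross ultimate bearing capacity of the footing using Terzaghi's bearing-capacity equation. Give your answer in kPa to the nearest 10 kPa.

q_ult ≈ 570 kPa

Overburden at base level: q = 18.1 × 0.6 = 10.86 kPa.
Cohesion term c·N_c·s_c = 102 × 5.14 × 1.07 = 560.98 kPa; surcharge term q·N_q = 10.86 × 1 = 10.86 kPa.
q_ult = 560.98 + 10.86 = 571.84 kPa.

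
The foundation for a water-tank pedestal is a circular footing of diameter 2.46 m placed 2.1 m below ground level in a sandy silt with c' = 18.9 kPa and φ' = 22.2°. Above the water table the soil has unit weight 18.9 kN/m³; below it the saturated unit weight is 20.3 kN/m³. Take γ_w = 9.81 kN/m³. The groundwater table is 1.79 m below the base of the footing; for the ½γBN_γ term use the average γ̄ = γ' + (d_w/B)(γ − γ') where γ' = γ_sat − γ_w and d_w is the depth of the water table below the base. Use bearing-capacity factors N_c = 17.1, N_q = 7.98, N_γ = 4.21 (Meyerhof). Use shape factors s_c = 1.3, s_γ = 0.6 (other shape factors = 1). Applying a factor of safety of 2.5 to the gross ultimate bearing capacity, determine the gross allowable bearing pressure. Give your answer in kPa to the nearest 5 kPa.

q_all ≈ 315 kPa

q = γ·D_f = 18.9 × 2.1 = 39.69 kPa.
γ' = 10.49 kN/m³; averaging over the depth B below the base, γ̄ = γ' + (d_w/B)(γ − γ') = 16.609 kN/m³.
c·N_c·s_c = 18.9 × 17.1 × 1.3 = 420.15 kPa
q·N_q = 39.69 × 7.98 = 316.73 kPa
0.5·γ·B·N_γ·s_γ = 0.5 × 16.609 × 2.46 × 4.21 × 0.6 = 51.605 kPa
q_ult = 420.15 + 316.73 + 51.605 = 788.48 kPa.
q_all = q_ult / FS = 788.48 / 2.5 = 315.39 kPa.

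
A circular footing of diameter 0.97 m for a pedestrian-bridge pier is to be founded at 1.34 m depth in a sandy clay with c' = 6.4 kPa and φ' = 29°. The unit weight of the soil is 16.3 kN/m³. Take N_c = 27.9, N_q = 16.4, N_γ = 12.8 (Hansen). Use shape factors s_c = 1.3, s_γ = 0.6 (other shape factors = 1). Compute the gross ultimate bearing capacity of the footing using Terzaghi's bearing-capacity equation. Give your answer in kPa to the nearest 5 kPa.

q_ult ≈ 650 kPa

Effective surcharge at the founding depth q = γ·D_f = 16.3 × 1.34 = 21.842 kPa.
q_ult = c·N_c·s_c + q·N_q + 0.5·γ·B·N_γ·s_γ
     = 6.4 × 27.9 × 1.3 + 21.842 × 16.4 + 0.5 × 16.3 × 0.97 × 12.8 × 0.6
     = 232.13 + 358.21 + 60.714 = 651.05 kPa.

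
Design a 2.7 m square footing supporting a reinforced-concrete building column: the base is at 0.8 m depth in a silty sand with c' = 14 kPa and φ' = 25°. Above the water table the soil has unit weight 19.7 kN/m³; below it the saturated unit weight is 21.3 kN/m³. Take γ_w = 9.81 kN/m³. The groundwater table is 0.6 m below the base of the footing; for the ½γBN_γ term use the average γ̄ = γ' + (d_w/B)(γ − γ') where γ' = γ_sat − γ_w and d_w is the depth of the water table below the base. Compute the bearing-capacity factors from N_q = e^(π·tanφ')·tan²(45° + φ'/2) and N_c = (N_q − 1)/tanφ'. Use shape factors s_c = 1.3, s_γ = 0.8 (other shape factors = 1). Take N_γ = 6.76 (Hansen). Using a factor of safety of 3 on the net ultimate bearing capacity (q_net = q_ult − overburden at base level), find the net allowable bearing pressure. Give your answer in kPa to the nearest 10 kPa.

N_q = e^(π·tan25°)·tan²(57.5°) = 10.66; N_c = (N_q − 1)/tanφ' = 20.72.
Effective surcharge at the founding depth q = γ·D_f = 19.7 × 0.8 = 15.76 kPa.
With d_w = 0.6 m < B, γ̄ = 11.49 + (0.6/2.7) × (19.7 − 11.49) = 13.314 kN/m³.
q_ult = c·N_c·s_c + q·N_q + 0.5·γ·B·N_γ·s_γ
     = 14 × 20.721 × 1.3 + 15.76 × 10.662 + 0.5 × 13.314 × 2.7 × 6.76 × 0.8
     = 377.11 + 168.04 + 97.206 = 642.36 kPa.
q_net = 642.36 − 15.76 = 626.6 kPa.
q_all(net) = 626.6 / 3 = 208.87 kPa.

q_all(net) ≈ 210 kPa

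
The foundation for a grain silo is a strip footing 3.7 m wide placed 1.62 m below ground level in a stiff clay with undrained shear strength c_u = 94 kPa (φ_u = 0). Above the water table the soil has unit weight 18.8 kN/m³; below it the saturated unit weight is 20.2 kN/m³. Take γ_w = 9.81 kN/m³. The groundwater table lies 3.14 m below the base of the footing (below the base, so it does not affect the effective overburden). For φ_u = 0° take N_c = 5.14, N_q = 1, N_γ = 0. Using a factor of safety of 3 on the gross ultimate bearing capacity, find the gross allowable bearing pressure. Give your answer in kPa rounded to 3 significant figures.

Overburden at base level: q = 18.8 × 1.62 = 30.456 kPa.
Cohesion term c·N_c = 94 × 5.14 = 483.16 kPa; surcharge term q·N_q = 30.456 × 1 = 30.456 kPa.
q_ult = 483.16 + 30.456 = 513.62 kPa.
q_all = 513.62 / 3 = 171.21 kPa.

q_all ≈ 171 kPa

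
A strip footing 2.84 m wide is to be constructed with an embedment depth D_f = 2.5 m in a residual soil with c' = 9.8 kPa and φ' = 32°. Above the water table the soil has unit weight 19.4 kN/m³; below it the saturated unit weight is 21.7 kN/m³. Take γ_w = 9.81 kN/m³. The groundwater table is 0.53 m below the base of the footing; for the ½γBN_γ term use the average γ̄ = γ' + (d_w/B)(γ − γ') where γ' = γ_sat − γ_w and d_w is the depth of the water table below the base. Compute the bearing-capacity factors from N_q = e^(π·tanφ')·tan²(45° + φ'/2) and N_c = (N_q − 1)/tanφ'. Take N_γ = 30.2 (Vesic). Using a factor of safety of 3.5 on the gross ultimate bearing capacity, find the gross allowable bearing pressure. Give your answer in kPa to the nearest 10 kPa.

q_all ≈ 580 kPa

N_q = e^(π·tan32°)·tan²(61°) = 23.18; N_c = (N_q − 1)/tanφ' = 35.49.
Effective surcharge at the founding depth q = γ·D_f = 19.4 × 2.5 = 48.5 kPa.
With d_w = 0.53 m < B, γ̄ = 11.89 + (0.53/2.84) × (19.4 − 11.89) = 13.292 kN/m³.
q_ult = c·N_c + q·N_q + 0.5·γ·B·N_γ
     = 9.8 × 35.49 + 48.5 × 23.177 + 0.5 × 13.292 × 2.84 × 30.2
     = 347.8 + 1124.1 + 569.99 = 2041.9 kPa.
q_all = 2041.9 / 3.5 = 583.39 kPa.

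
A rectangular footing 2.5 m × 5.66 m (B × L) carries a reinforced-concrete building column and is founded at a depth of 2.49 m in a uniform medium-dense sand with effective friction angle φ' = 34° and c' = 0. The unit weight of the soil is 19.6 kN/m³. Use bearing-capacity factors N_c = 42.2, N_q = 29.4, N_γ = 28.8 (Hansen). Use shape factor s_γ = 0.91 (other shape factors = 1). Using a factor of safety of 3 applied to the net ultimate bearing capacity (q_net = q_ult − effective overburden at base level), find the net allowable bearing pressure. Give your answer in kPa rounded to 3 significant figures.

q_all(net) ≈ 676 kPa

Effective surcharge at the founding depth q = γ·D_f = 19.6 × 2.49 = 48.804 kPa.
q_ult = q·N_q + 0.5·γ·B·N_γ·s_γ
     = 48.804 × 29.4 + 0.5 × 19.6 × 2.5 × 28.8 × 0.91
     = 1434.8 + 642.1 = 2076.9 kPa.
Net ultimate: q_net = 2076.9 − 48.804 = 2028.1 kPa.
q_all(net) = 2028.1 / 3 = 676.04 kPa.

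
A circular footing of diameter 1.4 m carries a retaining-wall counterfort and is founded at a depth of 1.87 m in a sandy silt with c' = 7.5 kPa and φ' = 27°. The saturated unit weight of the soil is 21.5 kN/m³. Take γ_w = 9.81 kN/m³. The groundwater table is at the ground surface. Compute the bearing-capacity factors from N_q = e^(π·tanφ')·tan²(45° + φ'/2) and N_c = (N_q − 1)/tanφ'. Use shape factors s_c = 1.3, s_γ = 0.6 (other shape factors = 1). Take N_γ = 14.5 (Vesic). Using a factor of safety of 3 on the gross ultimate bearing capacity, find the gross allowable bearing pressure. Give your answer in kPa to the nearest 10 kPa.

q_all ≈ 200 kPa

N_q = e^(π·tan27°)·tan²(58.5°) = 13.2; N_c = (N_q − 1)/tanφ' = 23.94.
γ' = 21.5 − 9.81 = 11.69 kN/m³ (submerged throughout). q = 11.69 × 1.87 = 21.86 kPa; the same γ' applies in the ½γBN_γ term.
c·N_c·s_c = 7.5 × 23.942 × 1.3 = 233.44 kPa
q·N_q = 21.86 × 13.199 = 288.54 kPa
0.5·γ·B·N_γ·s_γ = 0.5 × 11.69 × 1.4 × 14.5 × 0.6 = 71.192 kPa
q_ult = 233.44 + 288.54 + 71.192 = 593.17 kPa.
q_all = 593.17 / 3 = 197.72 kPa.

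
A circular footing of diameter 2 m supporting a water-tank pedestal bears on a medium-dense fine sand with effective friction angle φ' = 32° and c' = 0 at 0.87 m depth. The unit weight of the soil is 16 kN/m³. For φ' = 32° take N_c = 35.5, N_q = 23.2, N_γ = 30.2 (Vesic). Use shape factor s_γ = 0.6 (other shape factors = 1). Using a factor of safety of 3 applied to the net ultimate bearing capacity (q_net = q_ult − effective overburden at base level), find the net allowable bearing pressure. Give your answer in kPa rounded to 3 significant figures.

q = γ·D_f = 16 × 0.87 = 13.92 kPa.
q·N_q = 13.92 × 23.2 = 322.94 kPa
0.5·γ·B·N_γ·s_γ = 0.5 × 16 × 2 × 30.2 × 0.6 = 289.92 kPa
q_ult = 322.94 + 289.92 = 612.86 kPa.
Net ultimate: q_net = 612.86 − 13.92 = 598.94 kPa.
q_all(net) = 598.94 / 3 = 199.65 kPa.

q_all(net) ≈ 200 kPa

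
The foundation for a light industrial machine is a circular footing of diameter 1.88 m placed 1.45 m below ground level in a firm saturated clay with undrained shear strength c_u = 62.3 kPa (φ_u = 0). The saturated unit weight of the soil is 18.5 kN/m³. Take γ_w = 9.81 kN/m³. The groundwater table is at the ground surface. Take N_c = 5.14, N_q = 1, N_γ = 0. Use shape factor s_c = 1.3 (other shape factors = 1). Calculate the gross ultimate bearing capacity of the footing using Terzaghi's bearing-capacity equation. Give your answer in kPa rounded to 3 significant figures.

γ' = 18.5 − 9.81 = 8.69 kN/m³ (submerged throughout). q = 8.69 × 1.45 = 12.6 kPa.
c·N_c·s_c = 62.3 × 5.14 × 1.3 = 416.29 kPa
q·N_q = 12.6 × 1 = 12.6 kPa
q_ult = 416.29 + 12.6 = 428.89 kPa.

q_ult ≈ 429 kPa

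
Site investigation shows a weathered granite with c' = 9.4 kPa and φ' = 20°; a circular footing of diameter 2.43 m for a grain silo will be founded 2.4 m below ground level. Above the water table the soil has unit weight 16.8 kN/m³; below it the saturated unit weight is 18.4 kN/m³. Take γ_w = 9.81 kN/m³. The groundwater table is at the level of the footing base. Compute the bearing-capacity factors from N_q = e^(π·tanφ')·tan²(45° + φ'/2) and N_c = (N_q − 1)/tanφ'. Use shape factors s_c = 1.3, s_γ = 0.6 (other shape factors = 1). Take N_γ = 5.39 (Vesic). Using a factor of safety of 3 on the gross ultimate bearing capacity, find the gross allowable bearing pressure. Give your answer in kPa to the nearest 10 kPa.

N_q = e^(π·tan20°)·tan²(55°) = 6.4; N_c = (N_q − 1)/tanφ' = 14.83.
Effective surcharge at the founding depth q = γ·D_f = 16.8 × 2.4 = 40.32 kPa.
The water table coincides with the base, so in the self-weight term γ → γ' = 8.59 kN/m³.
q_ult = c·N_c·s_c + q·N_q + 0.5·γ·B·N_γ·s_γ
     = 9.4 × 14.835 × 1.3 + 40.32 × 6.3994 + 0.5 × 8.59 × 2.43 × 5.39 × 0.6
     = 181.28 + 258.02 + 33.753 = 473.06 kPa.
q_all = 473.06 / 3 = 157.69 kPa.

q_all ≈ 160 kPa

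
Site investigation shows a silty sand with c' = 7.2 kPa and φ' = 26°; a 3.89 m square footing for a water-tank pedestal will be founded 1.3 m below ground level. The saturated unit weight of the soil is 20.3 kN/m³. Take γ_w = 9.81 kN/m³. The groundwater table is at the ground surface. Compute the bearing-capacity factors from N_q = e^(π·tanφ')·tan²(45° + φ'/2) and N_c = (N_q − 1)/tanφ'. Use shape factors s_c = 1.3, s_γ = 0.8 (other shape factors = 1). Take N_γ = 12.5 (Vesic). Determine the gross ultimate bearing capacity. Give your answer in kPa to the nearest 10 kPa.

tan26° = 0.4877, so N_q = e^(π×0.4877)·tan²(58°) = 4.629 × 2.561 = 11.85.
N_c = (11.85 − 1)/tan26° = 22.25.
With the water table at the surface the whole profile is submerged: γ' = 20.3 − 9.81 = 10.49 kN/m³, so q = γ'·D_f = 13.637 kPa; the same γ' applies in the ½γBN_γ term.
q_ult = c·N_c·s_c + q·N_q + 0.5·γ·B·N_γ·s_γ
     = 7.2 × 22.254 × 1.3 + 13.637 × 11.854 + 0.5 × 10.49 × 3.89 × 12.5 × 0.8
     = 208.3 + 161.66 + 204.03 = 573.99 kPa.

q_ult ≈ 570 kPa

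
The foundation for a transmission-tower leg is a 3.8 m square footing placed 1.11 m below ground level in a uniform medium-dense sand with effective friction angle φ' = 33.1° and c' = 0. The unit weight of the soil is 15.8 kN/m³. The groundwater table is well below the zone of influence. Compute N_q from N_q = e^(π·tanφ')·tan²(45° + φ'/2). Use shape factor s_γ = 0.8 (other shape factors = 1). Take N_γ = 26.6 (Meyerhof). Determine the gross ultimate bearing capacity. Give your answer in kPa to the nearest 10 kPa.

tan33.1° = 0.6519, so N_q = e^(π×0.6519)·tan²(61.55°) = 7.752 × 3.406 = 26.41.
Overburden at base level: q = 15.8 × 1.11 = 17.538 kPa.
Surcharge term q·N_q = 17.538 × 26.406 = 463.11 kPa; self-weight term 0.5·γ·B·N_γ·s_γ = 0.5 × 15.8 × 3.8 × 26.6 × 0.8 = 638.83 kPa.
q_ult = 463.11 + 638.83 = 1101.9 kPa.

q_ult ≈ 1100 kPa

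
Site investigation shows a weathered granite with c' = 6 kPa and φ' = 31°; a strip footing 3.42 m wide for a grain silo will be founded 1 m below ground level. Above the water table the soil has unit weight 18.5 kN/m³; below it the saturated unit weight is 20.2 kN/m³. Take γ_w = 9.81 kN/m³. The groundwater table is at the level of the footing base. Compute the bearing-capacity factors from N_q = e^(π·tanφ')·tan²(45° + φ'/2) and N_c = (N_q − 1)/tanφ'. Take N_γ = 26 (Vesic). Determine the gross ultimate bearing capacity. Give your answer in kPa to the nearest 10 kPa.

tan31° = 0.6009, so N_q = e^(π×0.6009)·tan²(60.5°) = 6.604 × 3.124 = 20.63.
N_c = (20.63 − 1)/tan31° = 32.67.
Effective surcharge at the founding depth q = γ·D_f = 18.5 × 1 = 18.5 kPa.
The water table coincides with the base, so in the self-weight term γ → γ' = 10.39 kN/m³.
q_ult = c·N_c + q·N_q + 0.5·γ·B·N_γ
     = 6 × 32.671 + 18.5 × 20.631 + 0.5 × 10.39 × 3.42 × 26
     = 196.03 + 381.67 + 461.94 = 1039.6 kPa.

q_ult ≈ 1040 kPa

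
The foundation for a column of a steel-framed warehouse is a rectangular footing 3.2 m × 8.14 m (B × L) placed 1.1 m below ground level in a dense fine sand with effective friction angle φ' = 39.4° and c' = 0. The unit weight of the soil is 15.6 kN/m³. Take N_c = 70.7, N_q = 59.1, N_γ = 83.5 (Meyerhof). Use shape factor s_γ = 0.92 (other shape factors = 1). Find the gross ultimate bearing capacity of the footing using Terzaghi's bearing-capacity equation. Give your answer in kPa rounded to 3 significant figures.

q = γ·D_f = 15.6 × 1.1 = 17.16 kPa.
q·N_q = 17.16 × 59.1 = 1014.2 kPa
0.5·γ·B·N_γ·s_γ = 0.5 × 15.6 × 3.2 × 83.5 × 0.92 = 1917.4 kPa
q_ult = 1014.2 + 1917.4 = 2931.6 kPa.

q_ult ≈ 2930 kPa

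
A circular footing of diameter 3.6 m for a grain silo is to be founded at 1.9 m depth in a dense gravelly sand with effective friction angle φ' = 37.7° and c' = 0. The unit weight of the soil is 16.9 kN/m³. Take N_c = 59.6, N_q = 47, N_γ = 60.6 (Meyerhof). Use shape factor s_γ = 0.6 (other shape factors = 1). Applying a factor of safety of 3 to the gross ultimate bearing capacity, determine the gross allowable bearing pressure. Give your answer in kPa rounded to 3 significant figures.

q = γ·D_f = 16.9 × 1.9 = 32.11 kPa.
q·N_q = 32.11 × 47 = 1509.2 kPa
0.5·γ·B·N_γ·s_γ = 0.5 × 16.9 × 3.6 × 60.6 × 0.6 = 1106.1 kPa
q_ult = 1509.2 + 1106.1 = 2615.2 kPa.
q_all = q_ult / FS = 2615.2 / 3 = 871.75 kPa.

q_all ≈ 872 kPa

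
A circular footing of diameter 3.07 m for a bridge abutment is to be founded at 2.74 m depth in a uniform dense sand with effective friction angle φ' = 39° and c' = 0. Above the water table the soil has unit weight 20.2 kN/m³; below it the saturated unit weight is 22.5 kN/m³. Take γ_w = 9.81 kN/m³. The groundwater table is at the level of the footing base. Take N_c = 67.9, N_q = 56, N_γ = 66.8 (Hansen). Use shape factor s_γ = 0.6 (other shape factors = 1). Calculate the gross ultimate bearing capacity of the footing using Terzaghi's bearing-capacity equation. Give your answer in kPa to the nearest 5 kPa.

q_ult ≈ 3880 kPa

Effective surcharge at the founding depth q = γ·D_f = 20.2 × 2.74 = 55.348 kPa.
The water table coincides with the base, so in the self-weight term γ → γ' = 12.69 kN/m³.
q_ult = q·N_q + 0.5·γ·B·N_γ·s_γ
     = 55.348 × 56 + 0.5 × 12.69 × 3.07 × 66.8 × 0.6
     = 3099.5 + 780.72 = 3880.2 kPa.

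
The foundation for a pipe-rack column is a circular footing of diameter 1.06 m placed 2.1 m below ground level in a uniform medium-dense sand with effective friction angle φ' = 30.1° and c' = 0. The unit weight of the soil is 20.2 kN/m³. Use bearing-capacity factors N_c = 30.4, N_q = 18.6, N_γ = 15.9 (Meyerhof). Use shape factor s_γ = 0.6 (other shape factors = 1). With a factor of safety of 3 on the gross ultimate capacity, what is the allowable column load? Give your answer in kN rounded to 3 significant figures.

P_all ≈ 262 kN

q = γ·D_f = 20.2 × 2.1 = 42.42 kPa.
q·N_q = 42.42 × 18.6 = 789.01 kPa
0.5·γ·B·N_γ·s_γ = 0.5 × 20.2 × 1.06 × 15.9 × 0.6 = 102.14 kPa
q_ult = 789.01 + 102.14 = 891.15 kPa.
Gross allowable pressure q_all = 891.15 / 3 = 297.05 kPa.
Footing area = 0.8825 m², so allowable column load = 297.05 × 0.8825 = 262.15 kN.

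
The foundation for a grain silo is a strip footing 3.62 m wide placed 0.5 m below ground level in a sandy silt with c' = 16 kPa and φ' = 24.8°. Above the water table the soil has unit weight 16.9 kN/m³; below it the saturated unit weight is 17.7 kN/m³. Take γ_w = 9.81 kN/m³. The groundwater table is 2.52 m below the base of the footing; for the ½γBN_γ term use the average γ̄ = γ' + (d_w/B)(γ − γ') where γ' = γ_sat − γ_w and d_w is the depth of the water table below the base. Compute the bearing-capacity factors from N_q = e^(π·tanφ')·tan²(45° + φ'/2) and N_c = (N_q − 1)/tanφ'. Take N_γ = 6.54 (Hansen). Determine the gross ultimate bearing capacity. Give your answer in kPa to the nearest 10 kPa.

q_ult ≈ 580 kPa

tan24.8° = 0.4621, so N_q = e^(π×0.4621)·tan²(57.4°) = 4.27 × 2.445 = 10.44.
N_c = (10.44 − 1)/tan24.8° = 20.43.
Effective surcharge at the founding depth q = γ·D_f = 16.9 × 0.5 = 8.45 kPa.
With d_w = 2.52 m < B, γ̄ = 7.89 + (2.52/3.62) × (16.9 − 7.89) = 14.162 kN/m³.
q_ult = c·N_c + q·N_q + 0.5·γ·B·N_γ
     = 16 × 20.431 + 8.45 × 10.44 + 0.5 × 14.162 × 3.62 × 6.54
     = 326.89 + 88.221 + 167.64 = 582.75 kPa.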